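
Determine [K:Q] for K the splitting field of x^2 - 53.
[K:Q] = 2

The polynomial x^2 - 53 is irreducible over Q since 53 is not a perfect square. Its splitting field is Q(sqrt(53)), which has degree 2 over Q.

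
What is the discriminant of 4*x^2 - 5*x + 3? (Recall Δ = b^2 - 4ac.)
Δ = -23

For a quadratic a x^2 + b x + c the discriminant is Δ = b^2 - 4ac = (-5)^2 - 4*(4)*(3) = 25 - (48) = -23.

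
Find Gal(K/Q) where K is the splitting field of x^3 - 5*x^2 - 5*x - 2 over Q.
Gal(K/Q) = S_3 (symmetric group of order 6)

Compute the discriminant of x^3 + (-5)*x^2 + (-5)*x + (-2): Δ = -883. Since Δ is not a rational square, the Galois group is not contained in A_3; it must be the full S_3 (irreducibility of the cubic rules out anything smaller).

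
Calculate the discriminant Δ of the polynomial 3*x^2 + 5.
Δ = -60

For a quadratic a x^2 + b x + c the discriminant is Δ = b^2 - 4ac = (0)^2 - 4*(3)*(5) = 0 - (60) = -60.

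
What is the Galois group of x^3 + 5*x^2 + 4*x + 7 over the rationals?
Gal(K/Q) = S_3 (symmetric group of order 6)

Compute the discriminant of x^3 + (5)*x^2 + (4)*x + (7): Δ = -2159. Since Δ is not a rational square, the Galois group is not contained in A_3; it must be the full S_3 (irreducibility of the cubic rules out anything smaller).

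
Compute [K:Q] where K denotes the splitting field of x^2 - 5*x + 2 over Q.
[K:Q] = 2

The discriminant of x^2 + (-5)*x + (2) is b^2 - 4c = 25 - (8) = 17. Since 17 is not a perfect square in Q, the polynomial is irreducible over Q. Its two roots generate a degree-2 extension, so [K:Q] = 2.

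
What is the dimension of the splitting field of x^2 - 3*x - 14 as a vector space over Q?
[K:Q] = 2

The discriminant of x^2 + (-3)*x + (-14) is b^2 - 4c = 9 - (-56) = 65. Since 65 is not a perfect square in Q, the polynomial is irreducible over Q. Its two roots generate a degree-2 extension, so [K:Q] = 2.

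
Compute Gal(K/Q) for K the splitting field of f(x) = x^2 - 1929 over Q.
Gal(K/Q) = Z/2Z (cyclic of order 2)

x^2 - 1929 is irreducible over Q since 1929 is not a rational square. The splitting field Q(sqrt(1929)) has degree 2 over Q, and its unique nontrivial automorphism is sqrt(1929) ↦ -sqrt(1929). Hence Gal(Q(sqrt(1929))/Q) = Z/2Z.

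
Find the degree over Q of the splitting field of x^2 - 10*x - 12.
[K:Q] = 2

The discriminant of x^2 + (-10)*x + (-12) is b^2 - 4c = 100 - (-48) = 148. Since 148 is not a perfect square in Q, the polynomial is irreducible over Q. Its two roots generate a degree-2 extension, so [K:Q] = 2.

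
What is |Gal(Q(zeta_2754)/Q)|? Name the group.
|Gal(Q(zeta_2754)/Q)| = phi(2754) = 864; group ≅ (Z/2754Z)^* ≅ Z/16Z × Z/54Z

The n-th cyclotomic polynomial Φ_2754(x) is the minimal polynomial of zeta_2754 over Q and has degree phi(2754) = 864. So Q(zeta_2754) is a degree-864 Galois extension with Galois group (Z/2754Z)^*. By CRT, (Z/2754Z)^* ≅ (Z/2Z)^* × (Z/81Z)^* × (Z/17Z)^*. Each prime-power unit group is (Z/2Z)^* ≅ trivial group (order 1); (Z/81Z)^* ≅ Z/54Z; (Z/17Z)^* ≅ Z/16Z. Hence Gal(Q(zeta_2754)/Q) ≅ Z/16Z × Z/54Z.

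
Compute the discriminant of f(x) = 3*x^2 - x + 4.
Δ = -47

For a quadratic a x^2 + b x + c the discriminant is Δ = b^2 - 4ac = (-1)^2 - 4*(3)*(4) = 1 - (48) = -47.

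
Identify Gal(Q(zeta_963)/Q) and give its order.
|Gal(Q(zeta_963)/Q)| = phi(963) = 636; group ≅ (Z/963Z)^* ≅ Z/6Z × Z/106Z

The n-th cyclotomic polynomial Φ_963(x) is the minimal polynomial of zeta_963 over Q and has degree phi(963) = 636. So Q(zeta_963) is a degree-636 Galois extension with Galois group (Z/963Z)^*. By CRT, (Z/963Z)^* ≅ (Z/9Z)^* × (Z/107Z)^*. Each prime-power unit group is (Z/9Z)^* ≅ Z/6Z; (Z/107Z)^* ≅ Z/106Z. Hence Gal(Q(zeta_963)/Q) ≅ Z/6Z × Z/106Z.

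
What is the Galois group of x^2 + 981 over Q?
Gal(K/Q) = Z/2Z (cyclic of order 2)

x^2 + 981 is irreducible over Q since -981 is not a rational square. The splitting field Q(sqrt(-981)) has degree 2 over Q, and its unique nontrivial automorphism is sqrt(-981) ↦ -sqrt(-981). Hence Gal(Q(sqrt(-981))/Q) = Z/2Z.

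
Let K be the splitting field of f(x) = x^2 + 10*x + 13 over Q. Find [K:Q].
[K:Q] = 2

The discriminant of x^2 + (10)*x + (13) is b^2 - 4c = 100 - (52) = 48. Since 48 is not a perfect square in Q, the polynomial is irreducible over Q. Its two roots generate a degree-2 extension, so [K:Q] = 2.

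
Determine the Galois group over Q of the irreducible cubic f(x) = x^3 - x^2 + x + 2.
Gal(K/Q) = S_3 (symmetric group of order 6)

Compute the discriminant of x^3 + (-1)*x^2 + (1)*x + (2): Δ = -139. Since Δ is not a rational square, the Galois group is not contained in A_3; it must be the full S_3 (irreducibility of the cubic rules out anything smaller).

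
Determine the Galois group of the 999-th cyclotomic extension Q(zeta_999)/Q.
|Gal(Q(zeta_999)/Q)| = phi(999) = 648; group ≅ (Z/999Z)^* ≅ Z/18Z × Z/36Z

The n-th cyclotomic polynomial Φ_999(x) is the minimal polynomial of zeta_999 over Q and has degree phi(999) = 648. So Q(zeta_999) is a degree-648 Galois extension with Galois group (Z/999Z)^*. By CRT, (Z/999Z)^* ≅ (Z/27Z)^* × (Z/37Z)^*. Each prime-power unit group is (Z/27Z)^* ≅ Z/18Z; (Z/37Z)^* ≅ Z/36Z. Hence Gal(Q(zeta_999)/Q) ≅ Z/18Z × Z/36Z.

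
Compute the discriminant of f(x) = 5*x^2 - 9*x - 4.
Δ = 161

For a quadratic a x^2 + b x + c the discriminant is Δ = b^2 - 4ac = (-9)^2 - 4*(5)*(-4) = 81 - (-80) = 161.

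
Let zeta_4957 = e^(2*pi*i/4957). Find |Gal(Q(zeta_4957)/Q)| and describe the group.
|Gal(Q(zeta_4957)/Q)| = phi(4957) = 4956; group ≅ (Z/4957Z)^* ≅ Z/4956Z

The n-th cyclotomic polynomial Φ_4957(x) is the minimal polynomial of zeta_4957 over Q and has degree phi(4957) = 4956. So Q(zeta_4957) is a degree-4956 Galois extension with Galois group (Z/4957Z)^*. (Z/4957Z)^* is cyclic since 4957 is an odd prime power (or 4). Hence Gal(Q(zeta_4957)/Q) ≅ Z/4956Z.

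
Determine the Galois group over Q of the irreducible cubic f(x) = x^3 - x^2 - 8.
Gal(K/Q) = S_3 (symmetric group of order 6)

Compute the discriminant of x^3 + (-1)*x^2 + (0)*x + (-8): Δ = -1760. Since Δ is not a rational square, the Galois group is not contained in A_3; it must be the full S_3 (irreducibility of the cubic rules out anything smaller).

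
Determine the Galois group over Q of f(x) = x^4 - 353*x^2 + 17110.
Gal(K/Q) = V_4 (Klein four-group, Z/2Z × Z/2Z)

f factors as (x^2 - 58)(x^2 - 295), so the splitting field is K = Q(sqrt(58), sqrt(295)). The elements 58, 295, 17110 are all non-squares in Q, so sqrt(58) and sqrt(295) generate independent quadratic extensions. Thus [K:Q] = 4 and Gal(K/Q) is generated by the two order-2 automorphisms sqrt(58) ↦ -sqrt(58) and sqrt(295) ↦ -sqrt(295), giving V_4.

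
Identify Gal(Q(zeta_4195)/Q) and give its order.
|Gal(Q(zeta_4195)/Q)| = phi(4195) = 3352; group ≅ (Z/4195Z)^* ≅ Z/4Z × Z/838Z

The n-th cyclotomic polynomial Φ_4195(x) is the minimal polynomial of zeta_4195 over Q and has degree phi(4195) = 3352. So Q(zeta_4195) is a degree-3352 Galois extension with Galois group (Z/4195Z)^*. By CRT, (Z/4195Z)^* ≅ (Z/5Z)^* × (Z/839Z)^*. Each prime-power unit group is (Z/5Z)^* ≅ Z/4Z; (Z/839Z)^* ≅ Z/838Z. Hence Gal(Q(zeta_4195)/Q) ≅ Z/4Z × Z/838Z.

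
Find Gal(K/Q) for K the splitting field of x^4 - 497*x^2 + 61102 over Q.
Gal(K/Q) = V_4 (Klein four-group, Z/2Z × Z/2Z)

f factors as (x^2 - 274)(x^2 - 223), so the splitting field is K = Q(sqrt(274), sqrt(223)). The elements 274, 223, 61102 are all non-squares in Q, so sqrt(274) and sqrt(223) generate independent quadratic extensions. Thus [K:Q] = 4 and Gal(K/Q) is generated by the two order-2 automorphisms sqrt(274) ↦ -sqrt(274) and sqrt(223) ↦ -sqrt(223), giving V_4.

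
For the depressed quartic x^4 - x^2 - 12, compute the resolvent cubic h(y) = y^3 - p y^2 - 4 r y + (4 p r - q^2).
h(y) = y^3 + y^2 + 48*y + 48

Identify coefficients: p = -1, q = 0, r = -12.
Plug into h(y) = y^3 - p y^2 - 4 r y + (4 p r - q^2):
  h(y) = y^3 - (-1) y^2 - 4*(-12) y + (4*(-1)*(-12) - (0)^2)
       = y^3 + (1) y^2 + (48) y + (48).
Simplifying: h(y) = y^3 + y^2 + 48*y + 48.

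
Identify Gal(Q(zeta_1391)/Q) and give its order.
|Gal(Q(zeta_1391)/Q)| = phi(1391) = 1272; group ≅ (Z/1391Z)^* ≅ Z/12Z × Z/106Z

The n-th cyclotomic polynomial Φ_1391(x) is the minimal polynomial of zeta_1391 over Q and has degree phi(1391) = 1272. So Q(zeta_1391) is a degree-1272 Galois extension with Galois group (Z/1391Z)^*. By CRT, (Z/1391Z)^* ≅ (Z/13Z)^* × (Z/107Z)^*. Each prime-power unit group is (Z/13Z)^* ≅ Z/12Z; (Z/107Z)^* ≅ Z/106Z. Hence Gal(Q(zeta_1391)/Q) ≅ Z/12Z × Z/106Z.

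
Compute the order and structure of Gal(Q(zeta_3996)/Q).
|Gal(Q(zeta_3996)/Q)| = phi(3996) = 1296; group ≅ (Z/3996Z)^* ≅ Z/2Z × Z/18Z × Z/36Z

The n-th cyclotomic polynomial Φ_3996(x) is the minimal polynomial of zeta_3996 over Q and has degree phi(3996) = 1296. So Q(zeta_3996) is a degree-1296 Galois extension with Galois group (Z/3996Z)^*. By CRT, (Z/3996Z)^* ≅ (Z/4Z)^* × (Z/27Z)^* × (Z/37Z)^*. Each prime-power unit group is (Z/4Z)^* ≅ Z/2Z; (Z/27Z)^* ≅ Z/18Z; (Z/37Z)^* ≅ Z/36Z. Hence Gal(Q(zeta_3996)/Q) ≅ Z/2Z × Z/18Z × Z/36Z.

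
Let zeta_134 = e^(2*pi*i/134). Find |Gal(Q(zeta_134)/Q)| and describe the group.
|Gal(Q(zeta_134)/Q)| = phi(134) = 66; group ≅ (Z/134Z)^* ≅ Z/66Z

The n-th cyclotomic polynomial Φ_134(x) is the minimal polynomial of zeta_134 over Q and has degree phi(134) = 66. So Q(zeta_134) is a degree-66 Galois extension with Galois group (Z/134Z)^*. By CRT, (Z/134Z)^* ≅ (Z/2Z)^* × (Z/67Z)^*. Each prime-power unit group is (Z/2Z)^* ≅ trivial group (order 1); (Z/67Z)^* ≅ Z/66Z. Hence Gal(Q(zeta_134)/Q) ≅ Z/66Z.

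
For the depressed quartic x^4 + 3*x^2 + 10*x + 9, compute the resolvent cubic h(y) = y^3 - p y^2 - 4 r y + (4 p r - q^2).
h(y) = y^3 - 3*y^2 - 36*y + 8

Identify coefficients: p = 3, q = 10, r = 9.
Plug into h(y) = y^3 - p y^2 - 4 r y + (4 p r - q^2):
  h(y) = y^3 - (3) y^2 - 4*(9) y + (4*(3)*(9) - (10)^2)
       = y^3 + (-3) y^2 + (-36) y + (8).
Simplifying: h(y) = y^3 - 3*y^2 - 36*y + 8.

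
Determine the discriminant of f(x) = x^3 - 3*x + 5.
Δ = -567

For a depressed cubic x^3 + p x + q the discriminant is Δ = -4 p^3 - 27 q^2 = -4*(-3)^3 - 27*(5)^2 = 108 - 675 = -567.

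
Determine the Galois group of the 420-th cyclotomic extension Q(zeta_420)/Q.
|Gal(Q(zeta_420)/Q)| = phi(420) = 96; group ≅ (Z/420Z)^* ≅ Z/2Z × Z/2Z × Z/4Z × Z/6Z

The n-th cyclotomic polynomial Φ_420(x) is the minimal polynomial of zeta_420 over Q and has degree phi(420) = 96. So Q(zeta_420) is a degree-96 Galois extension with Galois group (Z/420Z)^*. By CRT, (Z/420Z)^* ≅ (Z/4Z)^* × (Z/3Z)^* × (Z/5Z)^* × (Z/7Z)^*. Each prime-power unit group is (Z/4Z)^* ≅ Z/2Z; (Z/3Z)^* ≅ Z/2Z; (Z/5Z)^* ≅ Z/4Z; (Z/7Z)^* ≅ Z/6Z. Hence Gal(Q(zeta_420)/Q) ≅ Z/2Z × Z/2Z × Z/4Z × Z/6Z.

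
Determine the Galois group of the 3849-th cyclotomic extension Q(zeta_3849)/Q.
|Gal(Q(zeta_3849)/Q)| = phi(3849) = 2564; group ≅ (Z/3849Z)^* ≅ Z/2Z × Z/1282Z

The n-th cyclotomic polynomial Φ_3849(x) is the minimal polynomial of zeta_3849 over Q and has degree phi(3849) = 2564. So Q(zeta_3849) is a degree-2564 Galois extension with Galois group (Z/3849Z)^*. By CRT, (Z/3849Z)^* ≅ (Z/3Z)^* × (Z/1283Z)^*. Each prime-power unit group is (Z/3Z)^* ≅ Z/2Z; (Z/1283Z)^* ≅ Z/1282Z. Hence Gal(Q(zeta_3849)/Q) ≅ Z/2Z × Z/1282Z.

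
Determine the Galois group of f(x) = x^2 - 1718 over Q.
Gal(K/Q) = Z/2Z (cyclic of order 2)

x^2 - 1718 is irreducible over Q since 1718 is not a rational square. The splitting field Q(sqrt(1718)) has degree 2 over Q, and its unique nontrivial automorphism is sqrt(1718) ↦ -sqrt(1718). Hence Gal(Q(sqrt(1718))/Q) = Z/2Z.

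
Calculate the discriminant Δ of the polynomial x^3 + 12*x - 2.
Δ = -7020

For a depressed cubic x^3 + p x + q the discriminant is Δ = -4 p^3 - 27 q^2 = -4*(12)^3 - 27*(-2)^2 = -6912 - 108 = -7020.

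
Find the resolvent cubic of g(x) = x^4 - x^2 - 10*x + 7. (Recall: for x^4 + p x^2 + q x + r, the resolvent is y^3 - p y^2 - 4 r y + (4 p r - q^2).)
h(y) = y^3 + y^2 - 28*y - 128

Identify coefficients: p = -1, q = -10, r = 7.
Plug into h(y) = y^3 - p y^2 - 4 r y + (4 p r - q^2):
  h(y) = y^3 - (-1) y^2 - 4*(7) y + (4*(-1)*(7) - (-10)^2)
       = y^3 + (1) y^2 + (-28) y + (-128).
Simplifying: h(y) = y^3 + y^2 - 28*y - 128.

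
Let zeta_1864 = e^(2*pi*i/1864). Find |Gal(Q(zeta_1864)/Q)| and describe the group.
|Gal(Q(zeta_1864)/Q)| = phi(1864) = 928; group ≅ (Z/1864Z)^* ≅ Z/2Z × Z/2Z × Z/232Z

The n-th cyclotomic polynomial Φ_1864(x) is the minimal polynomial of zeta_1864 over Q and has degree phi(1864) = 928. So Q(zeta_1864) is a degree-928 Galois extension with Galois group (Z/1864Z)^*. By CRT, (Z/1864Z)^* ≅ (Z/8Z)^* × (Z/233Z)^*. Each prime-power unit group is (Z/8Z)^* ≅ Z/2Z × Z/2Z; (Z/233Z)^* ≅ Z/232Z. Hence Gal(Q(zeta_1864)/Q) ≅ Z/2Z × Z/2Z × Z/232Z.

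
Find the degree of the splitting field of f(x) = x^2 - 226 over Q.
[K:Q] = 2

The polynomial x^2 - 226 is irreducible over Q since 226 is not a perfect square. Its splitting field is Q(sqrt(226)), which has degree 2 over Q.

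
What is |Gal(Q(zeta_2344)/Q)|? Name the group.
|Gal(Q(zeta_2344)/Q)| = phi(2344) = 1168; group ≅ (Z/2344Z)^* ≅ Z/2Z × Z/2Z × Z/292Z

The n-th cyclotomic polynomial Φ_2344(x) is the minimal polynomial of zeta_2344 over Q and has degree phi(2344) = 1168. So Q(zeta_2344) is a degree-1168 Galois extension with Galois group (Z/2344Z)^*. By CRT, (Z/2344Z)^* ≅ (Z/8Z)^* × (Z/293Z)^*. Each prime-power unit group is (Z/8Z)^* ≅ Z/2Z × Z/2Z; (Z/293Z)^* ≅ Z/292Z. Hence Gal(Q(zeta_2344)/Q) ≅ Z/2Z × Z/2Z × Z/292Z.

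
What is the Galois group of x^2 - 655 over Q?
Gal(K/Q) = Z/2Z (cyclic of order 2)

x^2 - 655 is irreducible over Q since 655 is not a rational square. The splitting field Q(sqrt(655)) has degree 2 over Q, and its unique nontrivial automorphism is sqrt(655) ↦ -sqrt(655). Hence Gal(Q(sqrt(655))/Q) = Z/2Z.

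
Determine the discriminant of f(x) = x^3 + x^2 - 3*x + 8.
Δ = -2075

For x^3 + a x^2 + b x + c the discriminant is Δ = 18 a b c - 4 a^3 c + a^2 b^2 - 4 b^3 - 27 c^2.
Plug a = 1, b = -3, c = 8:
  18*(1)*(-3)*(8) - 4*(1)^3*(8) + (1)^2*(-3)^2 - 4*(-3)^3 - 27*(8)^2
  = -432 + (-32) + 9 + (108) + (-1728)
  = -2075.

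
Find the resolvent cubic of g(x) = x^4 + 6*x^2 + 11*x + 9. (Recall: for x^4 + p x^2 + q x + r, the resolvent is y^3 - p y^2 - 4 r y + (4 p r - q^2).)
h(y) = y^3 - 6*y^2 - 36*y + 95

Identify coefficients: p = 6, q = 11, r = 9.
Plug into h(y) = y^3 - p y^2 - 4 r y + (4 p r - q^2):
  h(y) = y^3 - (6) y^2 - 4*(9) y + (4*(6)*(9) - (11)^2)
       = y^3 + (-6) y^2 + (-36) y + (95).
Simplifying: h(y) = y^3 - 6*y^2 - 36*y + 95.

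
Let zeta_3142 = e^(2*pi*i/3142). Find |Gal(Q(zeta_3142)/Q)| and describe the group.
|Gal(Q(zeta_3142)/Q)| = phi(3142) = 1570; group ≅ (Z/3142Z)^* ≅ Z/1570Z

The n-th cyclotomic polynomial Φ_3142(x) is the minimal polynomial of zeta_3142 over Q and has degree phi(3142) = 1570. So Q(zeta_3142) is a degree-1570 Galois extension with Galois group (Z/3142Z)^*. By CRT, (Z/3142Z)^* ≅ (Z/2Z)^* × (Z/1571Z)^*. Each prime-power unit group is (Z/2Z)^* ≅ trivial group (order 1); (Z/1571Z)^* ≅ Z/1570Z. Hence Gal(Q(zeta_3142)/Q) ≅ Z/1570Z.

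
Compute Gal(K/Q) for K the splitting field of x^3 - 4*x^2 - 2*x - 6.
Gal(K/Q) = S_3 (symmetric group of order 6)

Compute the discriminant of x^3 + (-4)*x^2 + (-2)*x + (-6): Δ = -3276. Since Δ is not a rational square, the Galois group is not contained in A_3; it must be the full S_3 (irreducibility of the cubic rules out anything smaller).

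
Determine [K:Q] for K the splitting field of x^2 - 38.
[K:Q] = 2

The polynomial x^2 - 38 is irreducible over Q since 38 is not a perfect square. Its splitting field is Q(sqrt(38)), which has degree 2 over Q.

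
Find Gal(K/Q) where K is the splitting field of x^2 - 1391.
Gal(K/Q) = Z/2Z (cyclic of order 2)

x^2 - 1391 is irreducible over Q since 1391 is not a rational square. The splitting field Q(sqrt(1391)) has degree 2 over Q, and its unique nontrivial automorphism is sqrt(1391) ↦ -sqrt(1391). Hence Gal(Q(sqrt(1391))/Q) = Z/2Z.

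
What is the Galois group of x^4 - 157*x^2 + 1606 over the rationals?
Gal(K/Q) = V_4 (Klein four-group, Z/2Z × Z/2Z)

f factors as (x^2 - 11)(x^2 - 146), so the splitting field is K = Q(sqrt(11), sqrt(146)). The elements 11, 146, 1606 are all non-squares in Q, so sqrt(11) and sqrt(146) generate independent quadratic extensions. Thus [K:Q] = 4 and Gal(K/Q) is generated by the two order-2 automorphisms sqrt(11) ↦ -sqrt(11) and sqrt(146) ↦ -sqrt(146), giving V_4.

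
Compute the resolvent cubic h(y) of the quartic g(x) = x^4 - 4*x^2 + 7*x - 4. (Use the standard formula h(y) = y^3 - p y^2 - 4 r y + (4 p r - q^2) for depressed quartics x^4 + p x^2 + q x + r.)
h(y) = y^3 + 4*y^2 + 16*y + 15

Identify coefficients: p = -4, q = 7, r = -4.
Plug into h(y) = y^3 - p y^2 - 4 r y + (4 p r - q^2):
  h(y) = y^3 - (-4) y^2 - 4*(-4) y + (4*(-4)*(-4) - (7)^2)
       = y^3 + (4) y^2 + (16) y + (15).
Simplifying: h(y) = y^3 + 4*y^2 + 16*y + 15.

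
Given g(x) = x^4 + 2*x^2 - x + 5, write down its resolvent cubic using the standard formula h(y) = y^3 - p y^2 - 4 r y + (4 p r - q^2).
h(y) = y^3 - 2*y^2 - 20*y + 39

Identify coefficients: p = 2, q = -1, r = 5.
Plug into h(y) = y^3 - p y^2 - 4 r y + (4 p r - q^2):
  h(y) = y^3 - (2) y^2 - 4*(5) y + (4*(2)*(5) - (-1)^2)
       = y^3 + (-2) y^2 + (-20) y + (39).
Simplifying: h(y) = y^3 - 2*y^2 - 20*y + 39.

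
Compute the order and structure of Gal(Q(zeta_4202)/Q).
|Gal(Q(zeta_4202)/Q)| = phi(4202) = 1900; group ≅ (Z/4202Z)^* ≅ Z/10Z × Z/190Z

The n-th cyclotomic polynomial Φ_4202(x) is the minimal polynomial of zeta_4202 over Q and has degree phi(4202) = 1900. So Q(zeta_4202) is a degree-1900 Galois extension with Galois group (Z/4202Z)^*. By CRT, (Z/4202Z)^* ≅ (Z/2Z)^* × (Z/11Z)^* × (Z/191Z)^*. Each prime-power unit group is (Z/2Z)^* ≅ trivial group (order 1); (Z/11Z)^* ≅ Z/10Z; (Z/191Z)^* ≅ Z/190Z. Hence Gal(Q(zeta_4202)/Q) ≅ Z/10Z × Z/190Z.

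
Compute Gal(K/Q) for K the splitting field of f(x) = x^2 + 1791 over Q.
Gal(K/Q) = Z/2Z (cyclic of order 2)

x^2 + 1791 is irreducible over Q since -1791 is not a rational square. The splitting field Q(sqrt(-1791)) has degree 2 over Q, and its unique nontrivial automorphism is sqrt(-1791) ↦ -sqrt(-1791). Hence Gal(Q(sqrt(-1791))/Q) = Z/2Z.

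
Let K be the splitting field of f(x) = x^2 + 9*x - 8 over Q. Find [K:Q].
[K:Q] = 2

The discriminant of x^2 + (9)*x + (-8) is b^2 - 4c = 81 - (-32) = 113. Since 113 is not a perfect square in Q, the polynomial is irreducible over Q. Its two roots generate a degree-2 extension, so [K:Q] = 2.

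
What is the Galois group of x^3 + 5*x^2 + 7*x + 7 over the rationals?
Gal(K/Q) = S_3 (symmetric group of order 6)

Compute the discriminant of x^3 + (5)*x^2 + (7)*x + (7): Δ = -560. Since Δ is not a rational square, the Galois group is not contained in A_3; it must be the full S_3 (irreducibility of the cubic rules out anything smaller).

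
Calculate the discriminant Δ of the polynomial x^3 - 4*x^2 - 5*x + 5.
Δ = 3305

For x^3 + a x^2 + b x + c the discriminant is Δ = 18 a b c - 4 a^3 c + a^2 b^2 - 4 b^3 - 27 c^2.
Plug a = -4, b = -5, c = 5:
  18*(-4)*(-5)*(5) - 4*(-4)^3*(5) + (-4)^2*(-5)^2 - 4*(-5)^3 - 27*(5)^2
  = 1800 + (1280) + 400 + (500) + (-675)
  = 3305.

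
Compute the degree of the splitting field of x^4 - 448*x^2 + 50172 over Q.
[K:Q] = 4

f factors as (x^2 - 222)(x^2 - 226); the splitting field is K = Q(sqrt(222), sqrt(226)). Since 222, 226, and 50172 are all non-squares in Q, the three subfields Q(sqrt(222)), Q(sqrt(226)), Q(sqrt(50172)) are distinct degree-2 extensions, so [K:Q] = 4 (Klein four Galois group).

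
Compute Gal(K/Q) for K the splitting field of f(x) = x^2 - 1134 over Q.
Gal(K/Q) = Z/2Z (cyclic of order 2)

x^2 - 1134 is irreducible over Q since 1134 is not a rational square. The splitting field Q(sqrt(1134)) has degree 2 over Q, and its unique nontrivial automorphism is sqrt(1134) ↦ -sqrt(1134). Hence Gal(Q(sqrt(1134))/Q) = Z/2Z.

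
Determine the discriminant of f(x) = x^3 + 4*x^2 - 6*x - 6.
Δ = 4596

For x^3 + a x^2 + b x + c the discriminant is Δ = 18 a b c - 4 a^3 c + a^2 b^2 - 4 b^3 - 27 c^2.
Plug a = 4, b = -6, c = -6:
  18*(4)*(-6)*(-6) - 4*(4)^3*(-6) + (4)^2*(-6)^2 - 4*(-6)^3 - 27*(-6)^2
  = 2592 + (1536) + 576 + (864) + (-972)
  = 4596.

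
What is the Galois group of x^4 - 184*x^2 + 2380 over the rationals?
Gal(K/Q) = V_4 (Klein four-group, Z/2Z × Z/2Z)

f factors as (x^2 - 170)(x^2 - 14), so the splitting field is K = Q(sqrt(170), sqrt(14)). The elements 170, 14, 2380 are all non-squares in Q, so sqrt(170) and sqrt(14) generate independent quadratic extensions. Thus [K:Q] = 4 and Gal(K/Q) is generated by the two order-2 automorphisms sqrt(170) ↦ -sqrt(170) and sqrt(14) ↦ -sqrt(14), giving V_4.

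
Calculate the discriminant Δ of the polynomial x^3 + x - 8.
Δ = -1732

For a depressed cubic x^3 + p x + q the discriminant is Δ = -4 p^3 - 27 q^2 = -4*(1)^3 - 27*(-8)^2 = -4 - 1728 = -1732.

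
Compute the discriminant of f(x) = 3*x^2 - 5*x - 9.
Δ = 133

For a quadratic a x^2 + b x + c the discriminant is Δ = b^2 - 4ac = (-5)^2 - 4*(3)*(-9) = 25 - (-108) = 133.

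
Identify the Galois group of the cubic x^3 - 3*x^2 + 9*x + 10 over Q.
Gal(K/Q) = S_3 (symmetric group of order 6)

Compute the discriminant of x^3 + (-3)*x^2 + (9)*x + (10): Δ = -8667. Since Δ is not a rational square, the Galois group is not contained in A_3; it must be the full S_3 (irreducibility of the cubic rules out anything smaller).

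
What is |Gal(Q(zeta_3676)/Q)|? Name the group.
|Gal(Q(zeta_3676)/Q)| = phi(3676) = 1836; group ≅ (Z/3676Z)^* ≅ Z/2Z × Z/918Z

The n-th cyclotomic polynomial Φ_3676(x) is the minimal polynomial of zeta_3676 over Q and has degree phi(3676) = 1836. So Q(zeta_3676) is a degree-1836 Galois extension with Galois group (Z/3676Z)^*. By CRT, (Z/3676Z)^* ≅ (Z/4Z)^* × (Z/919Z)^*. Each prime-power unit group is (Z/4Z)^* ≅ Z/2Z; (Z/919Z)^* ≅ Z/918Z. Hence Gal(Q(zeta_3676)/Q) ≅ Z/2Z × Z/918Z.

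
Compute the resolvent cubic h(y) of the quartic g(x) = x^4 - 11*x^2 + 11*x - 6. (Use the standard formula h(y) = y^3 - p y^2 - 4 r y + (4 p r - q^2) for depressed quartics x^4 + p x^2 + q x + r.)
h(y) = y^3 + 11*y^2 + 24*y + 143

Identify coefficients: p = -11, q = 11, r = -6.
Plug into h(y) = y^3 - p y^2 - 4 r y + (4 p r - q^2):
  h(y) = y^3 - (-11) y^2 - 4*(-6) y + (4*(-11)*(-6) - (11)^2)
       = y^3 + (11) y^2 + (24) y + (143).
Simplifying: h(y) = y^3 + 11*y^2 + 24*y + 143.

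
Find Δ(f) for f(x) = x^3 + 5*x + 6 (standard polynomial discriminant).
Δ = -1472

For a depressed cubic x^3 + p x + q the discriminant is Δ = -4 p^3 - 27 q^2 = -4*(5)^3 - 27*(6)^2 = -500 - 972 = -1472.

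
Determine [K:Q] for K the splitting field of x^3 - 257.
[K:Q] = 6

x^3 - 257 has one real root r = 257^(1/3) and two complex roots r*zeta_3, r*zeta_3^2 where zeta_3 = e^(2*pi*i/3). The splitting field is Q(r, zeta_3). [Q(r):Q] = 3 and [Q(zeta_3):Q] = 2 with gcd = 1, so [Q(r, zeta_3):Q] = 3 * 2 = 6.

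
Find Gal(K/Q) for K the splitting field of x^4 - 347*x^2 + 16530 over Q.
Gal(K/Q) = V_4 (Klein four-group, Z/2Z × Z/2Z)

f factors as (x^2 - 57)(x^2 - 290), so the splitting field is K = Q(sqrt(57), sqrt(290)). The elements 57, 290, 16530 are all non-squares in Q, so sqrt(57) and sqrt(290) generate independent quadratic extensions. Thus [K:Q] = 4 and Gal(K/Q) is generated by the two order-2 automorphisms sqrt(57) ↦ -sqrt(57) and sqrt(290) ↦ -sqrt(290), giving V_4.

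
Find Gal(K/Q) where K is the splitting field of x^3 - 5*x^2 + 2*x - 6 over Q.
Gal(K/Q) = S_3 (symmetric group of order 6)

Compute the discriminant of x^3 + (-5)*x^2 + (2)*x + (-6): Δ = -2824. Since Δ is not a rational square, the Galois group is not contained in A_3; it must be the full S_3 (irreducibility of the cubic rules out anything smaller).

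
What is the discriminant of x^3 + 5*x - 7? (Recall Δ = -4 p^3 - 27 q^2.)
Δ = -1823

For a depressed cubic x^3 + p x + q the discriminant is Δ = -4 p^3 - 27 q^2 = -4*(5)^3 - 27*(-7)^2 = -500 - 1323 = -1823.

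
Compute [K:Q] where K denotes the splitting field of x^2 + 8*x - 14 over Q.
[K:Q] = 2

The discriminant of x^2 + (8)*x + (-14) is b^2 - 4c = 64 - (-56) = 120. Since 120 is not a perfect square in Q, the polynomial is irreducible over Q. Its two roots generate a degree-2 extension, so [K:Q] = 2.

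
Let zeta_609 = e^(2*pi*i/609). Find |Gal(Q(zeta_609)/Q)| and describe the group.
|Gal(Q(zeta_609)/Q)| = phi(609) = 336; group ≅ (Z/609Z)^* ≅ Z/2Z × Z/6Z × Z/28Z

The n-th cyclotomic polynomial Φ_609(x) is the minimal polynomial of zeta_609 over Q and has degree phi(609) = 336. So Q(zeta_609) is a degree-336 Galois extension with Galois group (Z/609Z)^*. By CRT, (Z/609Z)^* ≅ (Z/3Z)^* × (Z/7Z)^* × (Z/29Z)^*. Each prime-power unit group is (Z/3Z)^* ≅ Z/2Z; (Z/7Z)^* ≅ Z/6Z; (Z/29Z)^* ≅ Z/28Z. Hence Gal(Q(zeta_609)/Q) ≅ Z/2Z × Z/6Z × Z/28Z.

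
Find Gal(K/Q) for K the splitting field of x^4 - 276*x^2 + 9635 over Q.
Gal(K/Q) = V_4 (Klein four-group, Z/2Z × Z/2Z)

f factors as (x^2 - 235)(x^2 - 41), so the splitting field is K = Q(sqrt(235), sqrt(41)). The elements 235, 41, 9635 are all non-squares in Q, so sqrt(235) and sqrt(41) generate independent quadratic extensions. Thus [K:Q] = 4 and Gal(K/Q) is generated by the two order-2 automorphisms sqrt(235) ↦ -sqrt(235) and sqrt(41) ↦ -sqrt(41), giving V_4.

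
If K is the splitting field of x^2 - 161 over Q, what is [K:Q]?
[K:Q] = 2

The polynomial x^2 - 161 is irreducible over Q since 161 is not a perfect square. Its splitting field is Q(sqrt(161)), which has degree 2 over Q.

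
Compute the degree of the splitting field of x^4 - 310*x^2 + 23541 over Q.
[K:Q] = 4

f factors as (x^2 - 133)(x^2 - 177); the splitting field is K = Q(sqrt(133), sqrt(177)). Since 133, 177, and 23541 are all non-squares in Q, the three subfields Q(sqrt(133)), Q(sqrt(177)), Q(sqrt(23541)) are distinct degree-2 extensions, so [K:Q] = 4 (Klein four Galois group).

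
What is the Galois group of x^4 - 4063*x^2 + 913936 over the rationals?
Gal(K/Q) = Z/2Z (cyclic of order 2)

f factors as (x^2 - 3824)(x^2 - 239), so the splitting field is K = Q(sqrt(3824), sqrt(239)). The squarefree part of 3824 is 239 and the squarefree part of 239 is also 239, so sqrt(3824) and sqrt(239) are both rational multiples of sqrt(239). Hence Q(sqrt(3824)) = Q(sqrt(239)) = Q(sqrt(239)), and the splitting field collapses to a single degree-2 extension with Galois group Z/2Z.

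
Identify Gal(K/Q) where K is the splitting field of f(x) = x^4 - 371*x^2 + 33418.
Gal(K/Q) = V_4 (Klein four-group, Z/2Z × Z/2Z)

f factors as (x^2 - 217)(x^2 - 154), so the splitting field is K = Q(sqrt(217), sqrt(154)). The elements 217, 154, 33418 are all non-squares in Q, so sqrt(217) and sqrt(154) generate independent quadratic extensions. Thus [K:Q] = 4 and Gal(K/Q) is generated by the two order-2 automorphisms sqrt(217) ↦ -sqrt(217) and sqrt(154) ↦ -sqrt(154), giving V_4.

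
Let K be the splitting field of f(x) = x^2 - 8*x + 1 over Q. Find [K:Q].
[K:Q] = 2

The discriminant of x^2 + (-8)*x + (1) is b^2 - 4c = 64 - (4) = 60. Since 60 is not a perfect square in Q, the polynomial is irreducible over Q. Its two roots generate a degree-2 extension, so [K:Q] = 2.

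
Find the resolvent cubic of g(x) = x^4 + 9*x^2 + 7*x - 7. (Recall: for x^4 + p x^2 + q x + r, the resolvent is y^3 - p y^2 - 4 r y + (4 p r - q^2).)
h(y) = y^3 - 9*y^2 + 28*y - 301

Identify coefficients: p = 9, q = 7, r = -7.
Plug into h(y) = y^3 - p y^2 - 4 r y + (4 p r - q^2):
  h(y) = y^3 - (9) y^2 - 4*(-7) y + (4*(9)*(-7) - (7)^2)
       = y^3 + (-9) y^2 + (28) y + (-301).
Simplifying: h(y) = y^3 - 9*y^2 + 28*y - 301.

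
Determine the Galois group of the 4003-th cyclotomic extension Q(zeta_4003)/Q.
|Gal(Q(zeta_4003)/Q)| = phi(4003) = 4002; group ≅ (Z/4003Z)^* ≅ Z/4002Z

The n-th cyclotomic polynomial Φ_4003(x) is the minimal polynomial of zeta_4003 over Q and has degree phi(4003) = 4002. So Q(zeta_4003) is a degree-4002 Galois extension with Galois group (Z/4003Z)^*. (Z/4003Z)^* is cyclic since 4003 is an odd prime power (or 4). Hence Gal(Q(zeta_4003)/Q) ≅ Z/4002Z.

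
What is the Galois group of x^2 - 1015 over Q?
Gal(K/Q) = Z/2Z (cyclic of order 2)

x^2 - 1015 is irreducible over Q since 1015 is not a rational square. The splitting field Q(sqrt(1015)) has degree 2 over Q, and its unique nontrivial automorphism is sqrt(1015) ↦ -sqrt(1015). Hence Gal(Q(sqrt(1015))/Q) = Z/2Z.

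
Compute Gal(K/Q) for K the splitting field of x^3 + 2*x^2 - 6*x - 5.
Gal(K/Q) = S_3 (symmetric group of order 6)

Compute the discriminant of x^3 + (2)*x^2 + (-6)*x + (-5): Δ = 1573. Since Δ is not a rational square, the Galois group is not contained in A_3; it must be the full S_3 (irreducibility of the cubic rules out anything smaller).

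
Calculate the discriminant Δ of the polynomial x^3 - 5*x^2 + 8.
Δ = 2272

For x^3 + a x^2 + b x + c the discriminant is Δ = 18 a b c - 4 a^3 c + a^2 b^2 - 4 b^3 - 27 c^2.
Plug a = -5, b = 0, c = 8:
  18*(-5)*(0)*(8) - 4*(-5)^3*(8) + (-5)^2*(0)^2 - 4*(0)^3 - 27*(8)^2
  = 0 + (4000) + 0 + (0) + (-1728)
  = 2272.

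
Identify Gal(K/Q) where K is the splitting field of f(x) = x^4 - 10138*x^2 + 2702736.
Gal(K/Q) = Z/2Z (cyclic of order 2)

f factors as (x^2 - 9864)(x^2 - 274), so the splitting field is K = Q(sqrt(9864), sqrt(274)). The squarefree part of 9864 is 274 and the squarefree part of 274 is also 274, so sqrt(9864) and sqrt(274) are both rational multiples of sqrt(274). Hence Q(sqrt(9864)) = Q(sqrt(274)) = Q(sqrt(274)), and the splitting field collapses to a single degree-2 extension with Galois group Z/2Z.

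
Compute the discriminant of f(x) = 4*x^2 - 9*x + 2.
Δ = 49

For a quadratic a x^2 + b x + c the discriminant is Δ = b^2 - 4ac = (-9)^2 - 4*(4)*(2) = 81 - (32) = 49.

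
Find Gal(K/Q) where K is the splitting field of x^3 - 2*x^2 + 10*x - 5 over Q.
Gal(K/Q) = S_3 (symmetric group of order 6)

Compute the discriminant of x^3 + (-2)*x^2 + (10)*x + (-5): Δ = -2635. Since Δ is not a rational square, the Galois group is not contained in A_3; it must be the full S_3 (irreducibility of the cubic rules out anything smaller).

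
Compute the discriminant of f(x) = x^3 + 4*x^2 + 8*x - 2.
Δ = -1772

For x^3 + a x^2 + b x + c the discriminant is Δ = 18 a b c - 4 a^3 c + a^2 b^2 - 4 b^3 - 27 c^2.
Plug a = 4, b = 8, c = -2:
  18*(4)*(8)*(-2) - 4*(4)^3*(-2) + (4)^2*(8)^2 - 4*(8)^3 - 27*(-2)^2
  = -1152 + (512) + 1024 + (-2048) + (-108)
  = -1772.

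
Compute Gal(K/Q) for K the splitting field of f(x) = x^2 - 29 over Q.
Gal(K/Q) = Z/2Z (cyclic of order 2)

x^2 - 29 is irreducible over Q since 29 is not a rational square. The splitting field Q(sqrt(29)) has degree 2 over Q, and its unique nontrivial automorphism is sqrt(29) ↦ -sqrt(29). Hence Gal(Q(sqrt(29))/Q) = Z/2Z.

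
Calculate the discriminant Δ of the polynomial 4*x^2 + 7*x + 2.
Δ = 17

For a quadratic a x^2 + b x + c the discriminant is Δ = b^2 - 4ac = (7)^2 - 4*(4)*(2) = 49 - (32) = 17.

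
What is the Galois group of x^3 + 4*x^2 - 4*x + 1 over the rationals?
Gal(K/Q) = S_3 (symmetric group of order 6)

Compute the discriminant of x^3 + (4)*x^2 + (-4)*x + (1): Δ = -59. Since Δ is not a rational square, the Galois group is not contained in A_3; it must be the full S_3 (irreducibility of the cubic rules out anything smaller).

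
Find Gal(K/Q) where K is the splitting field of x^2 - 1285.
Gal(K/Q) = Z/2Z (cyclic of order 2)

x^2 - 1285 is irreducible over Q since 1285 is not a rational square. The splitting field Q(sqrt(1285)) has degree 2 over Q, and its unique nontrivial automorphism is sqrt(1285) ↦ -sqrt(1285). Hence Gal(Q(sqrt(1285))/Q) = Z/2Z.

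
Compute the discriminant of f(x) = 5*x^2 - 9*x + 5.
Δ = -19

For a quadratic a x^2 + b x + c the discriminant is Δ = b^2 - 4ac = (-9)^2 - 4*(5)*(5) = 81 - (100) = -19.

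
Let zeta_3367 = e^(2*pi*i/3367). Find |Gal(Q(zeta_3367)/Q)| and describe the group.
|Gal(Q(zeta_3367)/Q)| = phi(3367) = 2592; group ≅ (Z/3367Z)^* ≅ Z/6Z × Z/12Z × Z/36Z

The n-th cyclotomic polynomial Φ_3367(x) is the minimal polynomial of zeta_3367 over Q and has degree phi(3367) = 2592. So Q(zeta_3367) is a degree-2592 Galois extension with Galois group (Z/3367Z)^*. By CRT, (Z/3367Z)^* ≅ (Z/7Z)^* × (Z/13Z)^* × (Z/37Z)^*. Each prime-power unit group is (Z/7Z)^* ≅ Z/6Z; (Z/13Z)^* ≅ Z/12Z; (Z/37Z)^* ≅ Z/36Z. Hence Gal(Q(zeta_3367)/Q) ≅ Z/6Z × Z/12Z × Z/36Z.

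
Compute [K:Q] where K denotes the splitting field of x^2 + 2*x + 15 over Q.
[K:Q] = 2

The discriminant of x^2 + (2)*x + (15) is b^2 - 4c = 4 - (60) = -56. Since -56 is not a perfect square in Q, the polynomial is irreducible over Q. Its two roots generate a degree-2 extension, so [K:Q] = 2.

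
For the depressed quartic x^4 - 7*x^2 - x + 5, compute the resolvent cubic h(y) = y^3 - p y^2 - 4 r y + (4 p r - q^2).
h(y) = y^3 + 7*y^2 - 20*y - 141

Identify coefficients: p = -7, q = -1, r = 5.
Plug into h(y) = y^3 - p y^2 - 4 r y + (4 p r - q^2):
  h(y) = y^3 - (-7) y^2 - 4*(5) y + (4*(-7)*(5) - (-1)^2)
       = y^3 + (7) y^2 + (-20) y + (-141).
Simplifying: h(y) = y^3 + 7*y^2 - 20*y - 141.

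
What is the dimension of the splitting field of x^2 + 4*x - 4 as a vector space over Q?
[K:Q] = 2

The discriminant of x^2 + (4)*x + (-4) is b^2 - 4c = 16 - (-16) = 32. Since 32 is not a perfect square in Q, the polynomial is irreducible over Q. Its two roots generate a degree-2 extension, so [K:Q] = 2.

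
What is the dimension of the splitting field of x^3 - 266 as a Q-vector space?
[K:Q] = 6

x^3 - 266 has one real root r = 266^(1/3) and two complex roots r*zeta_3, r*zeta_3^2 where zeta_3 = e^(2*pi*i/3). The splitting field is Q(r, zeta_3). [Q(r):Q] = 3 and [Q(zeta_3):Q] = 2 with gcd = 1, so [Q(r, zeta_3):Q] = 3 * 2 = 6.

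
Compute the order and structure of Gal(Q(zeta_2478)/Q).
|Gal(Q(zeta_2478)/Q)| = phi(2478) = 696; group ≅ (Z/2478Z)^* ≅ Z/2Z × Z/6Z × Z/58Z

The n-th cyclotomic polynomial Φ_2478(x) is the minimal polynomial of zeta_2478 over Q and has degree phi(2478) = 696. So Q(zeta_2478) is a degree-696 Galois extension with Galois group (Z/2478Z)^*. By CRT, (Z/2478Z)^* ≅ (Z/2Z)^* × (Z/3Z)^* × (Z/7Z)^* × (Z/59Z)^*. Each prime-power unit group is (Z/2Z)^* ≅ trivial group (order 1); (Z/3Z)^* ≅ Z/2Z; (Z/7Z)^* ≅ Z/6Z; (Z/59Z)^* ≅ Z/58Z. Hence Gal(Q(zeta_2478)/Q) ≅ Z/2Z × Z/6Z × Z/58Z.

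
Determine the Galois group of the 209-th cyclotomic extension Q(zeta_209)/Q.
|Gal(Q(zeta_209)/Q)| = phi(209) = 180; group ≅ (Z/209Z)^* ≅ Z/10Z × Z/18Z

The n-th cyclotomic polynomial Φ_209(x) is the minimal polynomial of zeta_209 over Q and has degree phi(209) = 180. So Q(zeta_209) is a degree-180 Galois extension with Galois group (Z/209Z)^*. By CRT, (Z/209Z)^* ≅ (Z/11Z)^* × (Z/19Z)^*. Each prime-power unit group is (Z/11Z)^* ≅ Z/10Z; (Z/19Z)^* ≅ Z/18Z. Hence Gal(Q(zeta_209)/Q) ≅ Z/10Z × Z/18Z.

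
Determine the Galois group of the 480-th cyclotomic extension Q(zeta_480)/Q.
|Gal(Q(zeta_480)/Q)| = phi(480) = 128; group ≅ (Z/480Z)^* ≅ Z/2Z × Z/2Z × Z/4Z × Z/8Z

The n-th cyclotomic polynomial Φ_480(x) is the minimal polynomial of zeta_480 over Q and has degree phi(480) = 128. So Q(zeta_480) is a degree-128 Galois extension with Galois group (Z/480Z)^*. By CRT, (Z/480Z)^* ≅ (Z/32Z)^* × (Z/3Z)^* × (Z/5Z)^*. Each prime-power unit group is (Z/32Z)^* ≅ Z/2Z × Z/8Z; (Z/3Z)^* ≅ Z/2Z; (Z/5Z)^* ≅ Z/4Z. Hence Gal(Q(zeta_480)/Q) ≅ Z/2Z × Z/2Z × Z/4Z × Z/8Z.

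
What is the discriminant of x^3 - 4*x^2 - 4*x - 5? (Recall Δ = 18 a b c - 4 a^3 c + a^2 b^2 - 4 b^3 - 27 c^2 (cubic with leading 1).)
Δ = -2883

For x^3 + a x^2 + b x + c the discriminant is Δ = 18 a b c - 4 a^3 c + a^2 b^2 - 4 b^3 - 27 c^2.
Plug a = -4, b = -4, c = -5:
  18*(-4)*(-4)*(-5) - 4*(-4)^3*(-5) + (-4)^2*(-4)^2 - 4*(-4)^3 - 27*(-5)^2
  = -1440 + (-1280) + 256 + (256) + (-675)
  = -2883.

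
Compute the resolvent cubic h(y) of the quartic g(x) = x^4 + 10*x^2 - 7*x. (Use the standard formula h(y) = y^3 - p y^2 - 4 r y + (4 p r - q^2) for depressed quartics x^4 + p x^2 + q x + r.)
h(y) = y^3 - 10*y^2 - 49

Identify coefficients: p = 10, q = -7, r = 0.
Plug into h(y) = y^3 - p y^2 - 4 r y + (4 p r - q^2):
  h(y) = y^3 - (10) y^2 - 4*(0) y + (4*(10)*(0) - (-7)^2)
       = y^3 + (-10) y^2 + (0) y + (-49).
Simplifying: h(y) = y^3 - 10*y^2 - 49.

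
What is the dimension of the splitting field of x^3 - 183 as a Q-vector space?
[K:Q] = 6

x^3 - 183 has one real root r = 183^(1/3) and two complex roots r*zeta_3, r*zeta_3^2 where zeta_3 = e^(2*pi*i/3). The splitting field is Q(r, zeta_3). [Q(r):Q] = 3 and [Q(zeta_3):Q] = 2 with gcd = 1, so [Q(r, zeta_3):Q] = 3 * 2 = 6.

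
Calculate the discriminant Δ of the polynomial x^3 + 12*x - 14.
Δ = -12204

For a depressed cubic x^3 + p x + q the discriminant is Δ = -4 p^3 - 27 q^2 = -4*(12)^3 - 27*(-14)^2 = -6912 - 5292 = -12204.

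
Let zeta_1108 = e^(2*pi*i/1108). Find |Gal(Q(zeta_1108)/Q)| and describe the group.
|Gal(Q(zeta_1108)/Q)| = phi(1108) = 552; group ≅ (Z/1108Z)^* ≅ Z/2Z × Z/276Z

The n-th cyclotomic polynomial Φ_1108(x) is the minimal polynomial of zeta_1108 over Q and has degree phi(1108) = 552. So Q(zeta_1108) is a degree-552 Galois extension with Galois group (Z/1108Z)^*. By CRT, (Z/1108Z)^* ≅ (Z/4Z)^* × (Z/277Z)^*. Each prime-power unit group is (Z/4Z)^* ≅ Z/2Z; (Z/277Z)^* ≅ Z/276Z. Hence Gal(Q(zeta_1108)/Q) ≅ Z/2Z × Z/276Z.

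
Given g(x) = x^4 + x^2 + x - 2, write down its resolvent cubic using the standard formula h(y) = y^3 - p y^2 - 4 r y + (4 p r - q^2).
h(y) = y^3 - y^2 + 8*y - 9

Identify coefficients: p = 1, q = 1, r = -2.
Plug into h(y) = y^3 - p y^2 - 4 r y + (4 p r - q^2):
  h(y) = y^3 - (1) y^2 - 4*(-2) y + (4*(1)*(-2) - (1)^2)
       = y^3 + (-1) y^2 + (8) y + (-9).
Simplifying: h(y) = y^3 - y^2 + 8*y - 9.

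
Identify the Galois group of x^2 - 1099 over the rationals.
Gal(K/Q) = Z/2Z (cyclic of order 2)

x^2 - 1099 is irreducible over Q since 1099 is not a rational square. The splitting field Q(sqrt(1099)) has degree 2 over Q, and its unique nontrivial automorphism is sqrt(1099) ↦ -sqrt(1099). Hence Gal(Q(sqrt(1099))/Q) = Z/2Z.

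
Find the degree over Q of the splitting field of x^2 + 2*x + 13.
[K:Q] = 2

The discriminant of x^2 + (2)*x + (13) is b^2 - 4c = 4 - (52) = -48. Since -48 is not a perfect square in Q, the polynomial is irreducible over Q. Its two roots generate a degree-2 extension, so [K:Q] = 2.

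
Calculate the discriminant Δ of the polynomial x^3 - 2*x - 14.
Δ = -5260

For a depressed cubic x^3 + p x + q the discriminant is Δ = -4 p^3 - 27 q^2 = -4*(-2)^3 - 27*(-14)^2 = 32 - 5292 = -5260.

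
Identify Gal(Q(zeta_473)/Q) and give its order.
|Gal(Q(zeta_473)/Q)| = phi(473) = 420; group ≅ (Z/473Z)^* ≅ Z/10Z × Z/42Z

The n-th cyclotomic polynomial Φ_473(x) is the minimal polynomial of zeta_473 over Q and has degree phi(473) = 420. So Q(zeta_473) is a degree-420 Galois extension with Galois group (Z/473Z)^*. By CRT, (Z/473Z)^* ≅ (Z/11Z)^* × (Z/43Z)^*. Each prime-power unit group is (Z/11Z)^* ≅ Z/10Z; (Z/43Z)^* ≅ Z/42Z. Hence Gal(Q(zeta_473)/Q) ≅ Z/10Z × Z/42Z.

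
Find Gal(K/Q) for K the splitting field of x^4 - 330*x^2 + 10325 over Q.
Gal(K/Q) = V_4 (Klein four-group, Z/2Z × Z/2Z)

f factors as (x^2 - 295)(x^2 - 35), so the splitting field is K = Q(sqrt(295), sqrt(35)). The elements 295, 35, 10325 are all non-squares in Q, so sqrt(295) and sqrt(35) generate independent quadratic extensions. Thus [K:Q] = 4 and Gal(K/Q) is generated by the two order-2 automorphisms sqrt(295) ↦ -sqrt(295) and sqrt(35) ↦ -sqrt(35), giving V_4.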